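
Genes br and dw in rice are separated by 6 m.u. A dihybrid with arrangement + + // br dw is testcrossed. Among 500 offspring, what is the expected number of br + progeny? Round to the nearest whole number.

A map distance of 6 m.u. corresponds to a recombination frequency of 0.060.
The F1 is + + / br dw, so br + is a recombinant gamete class with expected frequency r/2 = 0.060/2 = 0.0300.
Expected number = 0.0300 × 500 = 15.00 ≈ 15.

15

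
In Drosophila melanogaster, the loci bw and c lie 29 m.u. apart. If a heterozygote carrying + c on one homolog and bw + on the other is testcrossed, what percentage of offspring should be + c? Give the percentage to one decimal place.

35.5%

A map distance of 29 m.u. corresponds to a recombination frequency of 0.290.
The F1 is + c / bw +, so + c is a parental gamete class with expected frequency (1 − r)/2 = 0.710/2 = 0.3550.
That is 0.3550 = 35.5% of the progeny.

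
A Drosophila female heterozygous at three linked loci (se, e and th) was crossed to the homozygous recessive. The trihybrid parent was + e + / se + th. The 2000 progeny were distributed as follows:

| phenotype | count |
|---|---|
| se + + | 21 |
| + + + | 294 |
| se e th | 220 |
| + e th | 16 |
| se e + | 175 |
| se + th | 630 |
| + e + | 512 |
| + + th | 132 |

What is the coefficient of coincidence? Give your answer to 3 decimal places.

0.390

The two rarest classes, + e th and se + +, are the double crossovers. Comparing them with the parentals, only the th allele has switched, so th is the middle locus and the order is e – th – se.
e–th: (514 + 37)/2000 = 0.2755; th–se: (307 + 37)/2000 = 0.1720.
Expected DCO frequency = 0.2755 × 0.1720 ≈ 0.04739; observed = 37/2000 ≈ 0.01850.
Coefficient of coincidence = 0.01850/0.04739 ≈ 0.390.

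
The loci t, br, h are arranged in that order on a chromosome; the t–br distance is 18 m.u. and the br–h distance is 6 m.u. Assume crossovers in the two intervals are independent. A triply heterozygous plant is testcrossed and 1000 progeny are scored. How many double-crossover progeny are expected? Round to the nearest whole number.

11

Map distances give recombination frequencies of 0.180 and 0.060 for the two intervals.
With no interference, expected double-crossover frequency = 0.180 × 0.060 = 0.01080.
Expected number = 0.01080 × 1000 = 10.80 ≈ 11.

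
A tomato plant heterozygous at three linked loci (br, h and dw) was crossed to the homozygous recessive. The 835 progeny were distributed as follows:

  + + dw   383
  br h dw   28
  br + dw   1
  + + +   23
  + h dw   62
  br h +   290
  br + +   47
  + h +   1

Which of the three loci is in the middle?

br

The two most frequent reciprocal classes, + + dw and br h +, are the parental types, so the F1 was + + dw / br h +.
The two rarest classes, br + dw and + h +, are the double crossovers. Comparing them with the parentals, only the br allele has switched, so br is the middle locus and the order is h – br – dw.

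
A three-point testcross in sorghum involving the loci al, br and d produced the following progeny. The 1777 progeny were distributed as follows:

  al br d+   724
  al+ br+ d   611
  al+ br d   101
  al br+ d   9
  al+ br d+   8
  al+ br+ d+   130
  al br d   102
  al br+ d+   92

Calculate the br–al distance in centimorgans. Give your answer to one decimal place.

11.8 centimorgans

The two most frequent reciprocal classes, al+ br+ d and al br d+, are the parental types, so the F1 was al+ br+ d / al br d+.
The two rarest classes, al br+ d and al+ br d+, are the double crossovers. Comparing them with the parentals, only the al allele has switched, so al is the middle locus and the order is d – al – br.
Crossovers in the al–br interval produce the single-crossover classes al+ br d and al br+ d+ (101 + 92 = 193) plus the double crossovers (17).
RF(al–br) = (193 + 17) / 1777 = 210/1777 = 0.1182 → 11.8 centimorgans.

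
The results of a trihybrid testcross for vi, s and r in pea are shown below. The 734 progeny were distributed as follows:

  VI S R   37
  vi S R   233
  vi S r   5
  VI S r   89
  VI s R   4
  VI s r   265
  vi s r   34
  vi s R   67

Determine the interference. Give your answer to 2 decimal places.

0.50

The two most frequent reciprocal classes, vi S R and VI s r, are the parental types, so the F1 was vi S R / VI s r.
The two rarest classes, vi S r and VI s R, are the double crossovers. Comparing them with the parentals, only the r allele has switched, so r is the middle locus and the order is vi – r – s.
vi–r: (71 + 9)/734 = 0.1090; r–s: (156 + 9)/734 = 0.2248.
Expected DCO frequency = 0.1090 × 0.2248 ≈ 0.02450; observed = 9/734 ≈ 0.01226.
Coefficient of coincidence = 0.01226/0.02450 ≈ 0.50; interference = 1 − 0.50 = 0.50.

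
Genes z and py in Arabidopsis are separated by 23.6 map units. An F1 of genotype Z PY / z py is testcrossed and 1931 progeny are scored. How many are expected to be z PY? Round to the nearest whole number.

228

A map distance of 23.6 map units corresponds to a recombination frequency of 0.236.
The F1 is Z PY / z py, so z PY is a recombinant gamete class with expected frequency r/2 = 0.236/2 = 0.1180.
Expected number = 0.1180 × 1931 = 227.86 ≈ 228.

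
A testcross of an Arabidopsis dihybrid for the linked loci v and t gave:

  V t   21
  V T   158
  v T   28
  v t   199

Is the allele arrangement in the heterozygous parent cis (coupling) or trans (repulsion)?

cis

The two most frequent classes are V T (158) and v t (199); these are the parental (non-recombinant) types.
So the F1 carried V T on one chromosome and v t on the other — the recessive alleles are on the same chromosome (cis / coupling).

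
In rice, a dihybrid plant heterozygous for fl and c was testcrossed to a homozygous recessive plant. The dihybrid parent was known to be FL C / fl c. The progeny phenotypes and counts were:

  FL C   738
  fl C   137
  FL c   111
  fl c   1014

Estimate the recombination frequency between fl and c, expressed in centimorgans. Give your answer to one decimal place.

12.4 centimorgans

The recombinant classes are FL c and fl C: 111 + 137 = 248.
Recombination frequency = 248/2000 = 0.1240 ≈ 12.4%, i.e. 12.4 centimorgans.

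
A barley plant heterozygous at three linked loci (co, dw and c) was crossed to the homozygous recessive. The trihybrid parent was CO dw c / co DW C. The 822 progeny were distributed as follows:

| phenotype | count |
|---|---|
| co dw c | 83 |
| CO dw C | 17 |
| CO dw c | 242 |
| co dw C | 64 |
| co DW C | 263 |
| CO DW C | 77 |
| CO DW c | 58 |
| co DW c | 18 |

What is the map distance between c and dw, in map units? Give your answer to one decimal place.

19.1 map units

The two rarest classes, CO dw C and co DW c, are the double crossovers. Comparing them with the parentals, only the c allele has switched, so c is the middle locus and the order is co – c – dw.
Crossovers in the c–dw interval produce the single-crossover classes CO DW c and co dw C (58 + 64 = 122) plus the double crossovers (35).
RF(c–dw) = (122 + 35) / 822 = 157/822 = 0.1910 → 19.1 map units.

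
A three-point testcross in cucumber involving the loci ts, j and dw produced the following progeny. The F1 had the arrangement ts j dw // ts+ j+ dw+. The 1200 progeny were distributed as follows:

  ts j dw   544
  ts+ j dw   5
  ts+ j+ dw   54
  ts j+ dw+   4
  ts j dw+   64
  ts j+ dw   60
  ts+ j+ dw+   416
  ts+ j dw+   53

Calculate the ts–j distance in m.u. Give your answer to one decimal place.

10.2 m.u.

The two rarest classes, ts+ j dw and ts j+ dw+, are the double crossovers. Comparing them with the parentals, only the ts allele has switched, so ts is the middle locus and the order is dw – ts – j.
Crossovers in the ts–j interval produce the single-crossover classes ts j+ dw and ts+ j dw+ (60 + 53 = 113) plus the double crossovers (9).
RF(ts–j) = (113 + 9) / 1200 = 122/1200 = 0.1017 → 10.2 m.u.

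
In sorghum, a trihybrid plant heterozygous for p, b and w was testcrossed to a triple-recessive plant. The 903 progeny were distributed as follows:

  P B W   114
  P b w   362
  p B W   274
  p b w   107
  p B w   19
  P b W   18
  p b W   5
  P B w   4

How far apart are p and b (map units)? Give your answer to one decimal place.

25.5 map units

The two most frequent reciprocal classes, P b w and p B W, are the parental types, so the F1 was P b w / p B W.
The two rarest classes, P B w and p b W, are the double crossovers. Comparing them with the parentals, only the b allele has switched, so b is the middle locus and the order is w – b – p.
Crossovers in the b–p interval produce the single-crossover classes p b w and P B W (107 + 114 = 221) plus the double crossovers (9).
RF(b–p) = (221 + 9) / 903 = 230/903 = 0.2547 → 25.5 map units.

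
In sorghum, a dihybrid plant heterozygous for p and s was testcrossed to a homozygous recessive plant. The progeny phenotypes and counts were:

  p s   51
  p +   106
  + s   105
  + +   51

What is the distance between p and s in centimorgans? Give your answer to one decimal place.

The two most frequent classes, + s (105) and p + (106), are the parental types, so the F1 was + s / p +.
The recombinant classes are + + and p s: 51 + 51 = 102.
Recombination frequency = 102/313 = 0.3259 ≈ 32.6%, i.e. 32.6 centimorgans.

32.6 centimorgans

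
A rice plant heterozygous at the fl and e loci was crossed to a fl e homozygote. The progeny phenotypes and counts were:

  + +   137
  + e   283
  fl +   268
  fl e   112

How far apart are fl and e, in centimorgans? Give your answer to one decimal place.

The two most frequent classes, + e (283) and fl + (268), are the parental types, so the F1 was + e / fl +.
The recombinant classes are + + and fl e: 137 + 112 = 249.
Recombination frequency = 249/800 = 0.3113 ≈ 31.1%, i.e. 31.1 centimorgans.

31.1 centimorgans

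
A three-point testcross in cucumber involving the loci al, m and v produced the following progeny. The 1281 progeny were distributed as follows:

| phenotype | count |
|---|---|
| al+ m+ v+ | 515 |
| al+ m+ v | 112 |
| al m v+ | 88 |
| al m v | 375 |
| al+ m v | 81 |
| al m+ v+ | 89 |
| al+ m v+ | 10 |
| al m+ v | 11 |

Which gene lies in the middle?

The two most frequent reciprocal classes, al+ m+ v+ and al m v, are the parental types, so the F1 was al+ m+ v+ / al m v.
The two rarest classes, al+ m v+ and al m+ v, are the double crossovers. Comparing them with the parentals, only the m allele has switched, so m is the middle locus and the order is al – m – v.

m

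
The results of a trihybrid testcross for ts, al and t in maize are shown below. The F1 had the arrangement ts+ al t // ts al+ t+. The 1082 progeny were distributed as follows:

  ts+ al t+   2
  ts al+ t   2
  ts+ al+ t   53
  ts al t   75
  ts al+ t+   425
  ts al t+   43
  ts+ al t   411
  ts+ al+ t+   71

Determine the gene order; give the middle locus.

The two rarest classes, ts+ al t+ and ts al+ t, are the double crossovers. Comparing them with the parentals, only the t allele has switched, so t is the middle locus and the order is ts – t – al.

t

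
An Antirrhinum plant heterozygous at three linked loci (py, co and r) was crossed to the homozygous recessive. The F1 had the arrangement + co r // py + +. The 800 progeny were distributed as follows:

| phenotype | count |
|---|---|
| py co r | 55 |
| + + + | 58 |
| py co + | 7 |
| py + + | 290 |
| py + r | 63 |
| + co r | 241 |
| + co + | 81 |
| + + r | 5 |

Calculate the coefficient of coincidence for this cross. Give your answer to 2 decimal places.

0.49

The two rarest classes, + + r and py co +, are the double crossovers. Comparing them with the parentals, only the co allele has switched, so co is the middle locus and the order is py – co – r.
py–co: (113 + 12)/800 = 0.1562; co–r: (144 + 12)/800 = 0.1950.
Expected DCO frequency = 0.1562 × 0.1950 ≈ 0.03046; observed = 12/800 ≈ 0.01500.
Coefficient of coincidence = 0.01500/0.03046 ≈ 0.49.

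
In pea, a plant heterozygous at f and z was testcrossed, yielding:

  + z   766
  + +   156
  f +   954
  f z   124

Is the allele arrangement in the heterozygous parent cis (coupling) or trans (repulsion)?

The two most frequent classes are + z (766) and f + (954); these are the parental (non-recombinant) types.
So the F1 carried + z on one chromosome and f + on the other — the recessive alleles are on opposite chromosomes (trans / repulsion).

trans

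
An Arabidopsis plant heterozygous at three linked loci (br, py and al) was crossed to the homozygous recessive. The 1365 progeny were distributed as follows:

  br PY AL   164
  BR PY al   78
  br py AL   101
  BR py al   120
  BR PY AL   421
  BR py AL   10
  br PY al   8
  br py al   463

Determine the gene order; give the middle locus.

The two most frequent reciprocal classes, br py al and BR PY AL, are the parental types, so the F1 was br py al / BR PY AL.
The two rarest classes, br PY al and BR py AL, are the double crossovers. Comparing them with the parentals, only the py allele has switched, so py is the middle locus and the order is al – py – br.

py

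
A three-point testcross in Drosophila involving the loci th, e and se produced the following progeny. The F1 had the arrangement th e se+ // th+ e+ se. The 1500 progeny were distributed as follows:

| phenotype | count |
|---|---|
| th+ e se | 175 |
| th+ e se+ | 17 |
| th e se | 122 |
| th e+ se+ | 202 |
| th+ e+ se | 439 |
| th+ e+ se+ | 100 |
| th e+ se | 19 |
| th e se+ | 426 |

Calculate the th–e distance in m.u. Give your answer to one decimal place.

The two rarest classes, th+ e se+ and th e+ se, are the double crossovers. Comparing them with the parentals, only the th allele has switched, so th is the middle locus and the order is e – th – se.
Crossovers in the e–th interval produce the single-crossover classes th e+ se+ and th+ e se (202 + 175 = 377) plus the double crossovers (36).
RF(e–th) = (377 + 36) / 1500 = 413/1500 = 0.2753 → 27.5 m.u.

27.5 m.u.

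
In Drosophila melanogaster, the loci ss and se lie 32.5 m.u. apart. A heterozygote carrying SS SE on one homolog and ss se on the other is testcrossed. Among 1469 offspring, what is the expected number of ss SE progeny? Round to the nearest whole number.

239

A map distance of 32.5 m.u. corresponds to a recombination frequency of 0.325.
The F1 is SS SE / ss se, so ss SE is a recombinant gamete class with expected frequency r/2 = 0.325/2 = 0.1625.
Expected number = 0.1625 × 1469 = 238.71 ≈ 239.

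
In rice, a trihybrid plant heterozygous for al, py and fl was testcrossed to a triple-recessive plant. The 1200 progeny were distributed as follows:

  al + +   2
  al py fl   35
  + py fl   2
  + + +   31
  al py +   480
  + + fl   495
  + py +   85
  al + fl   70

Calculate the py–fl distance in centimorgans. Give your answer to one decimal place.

5.8 centimorgans

The two most frequent reciprocal classes, al py + and + + fl, are the parental types, so the F1 was al py + / + + fl.
The two rarest classes, al + + and + py fl, are the double crossovers. Comparing them with the parentals, only the py allele has switched, so py is the middle locus and the order is fl – py – al.
Crossovers in the fl–py interval produce the single-crossover classes al py fl and + + + (35 + 31 = 66) plus the double crossovers (4).
RF(fl–py) = (66 + 4) / 1200 = 70/1200 = 0.0583 → 5.8 centimorgans.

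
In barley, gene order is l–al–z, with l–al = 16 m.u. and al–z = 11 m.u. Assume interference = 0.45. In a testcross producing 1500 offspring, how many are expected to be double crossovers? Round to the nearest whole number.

Map distances give recombination frequencies of 0.160 and 0.110 for the two intervals.
With interference 0.45 (so coincidence = 0.55), expected double-crossover frequency = 0.160 × 0.110 × 0.55 = 0.00968.
Expected number = 0.00968 × 1500 = 14.52 ≈ 15.

15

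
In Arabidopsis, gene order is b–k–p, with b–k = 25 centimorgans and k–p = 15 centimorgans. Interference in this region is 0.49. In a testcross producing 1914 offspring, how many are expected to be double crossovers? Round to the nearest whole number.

37

Map distances give recombination frequencies of 0.250 and 0.150 for the two intervals.
With interference 0.49 (so coincidence = 0.51), expected double-crossover frequency = 0.250 × 0.150 × 0.51 = 0.01912.
Expected number = 0.01912 × 1914 = 36.61 ≈ 37.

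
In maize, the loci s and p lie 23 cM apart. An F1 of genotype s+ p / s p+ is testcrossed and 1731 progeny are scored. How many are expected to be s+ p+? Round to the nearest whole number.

199

A map distance of 23 cM corresponds to a recombination frequency of 0.230.
The F1 is s+ p / s p+, so s+ p+ is a recombinant gamete class with expected frequency r/2 = 0.230/2 = 0.1150.
Expected number = 0.1150 × 1731 = 199.06 ≈ 199.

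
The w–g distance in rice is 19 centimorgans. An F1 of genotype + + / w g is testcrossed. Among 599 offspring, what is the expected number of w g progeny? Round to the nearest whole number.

243

A map distance of 19 centimorgans corresponds to a recombination frequency of 0.190.
The F1 is + + / w g, so w g is a parental gamete class with expected frequency (1 − r)/2 = 0.810/2 = 0.4050.
Expected number = 0.4050 × 599 = 242.60 ≈ 243.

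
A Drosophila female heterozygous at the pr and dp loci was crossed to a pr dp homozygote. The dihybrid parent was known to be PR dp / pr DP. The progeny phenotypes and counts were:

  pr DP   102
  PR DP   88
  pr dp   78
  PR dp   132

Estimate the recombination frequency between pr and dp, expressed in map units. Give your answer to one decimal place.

The recombinant classes are PR DP and pr dp: 88 + 78 = 166.
Recombination frequency = 166/400 = 0.4150 ≈ 41.5%, i.e. 41.5 map units.

41.5 map units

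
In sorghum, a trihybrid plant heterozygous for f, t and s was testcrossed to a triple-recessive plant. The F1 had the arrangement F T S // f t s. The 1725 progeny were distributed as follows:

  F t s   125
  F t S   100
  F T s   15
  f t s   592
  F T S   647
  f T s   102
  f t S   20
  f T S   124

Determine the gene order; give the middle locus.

s

The two rarest classes, F T s and f t S, are the double crossovers. Comparing them with the parentals, only the s allele has switched, so s is the middle locus and the order is f – s – t.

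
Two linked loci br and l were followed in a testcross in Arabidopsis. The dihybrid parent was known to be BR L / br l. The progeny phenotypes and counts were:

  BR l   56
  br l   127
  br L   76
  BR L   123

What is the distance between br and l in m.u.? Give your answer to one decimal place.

34.6 m.u.

The recombinant classes are BR l and br L: 56 + 76 = 132.
Recombination frequency = 132/382 = 0.3455 ≈ 34.6%, i.e. 34.6 m.u.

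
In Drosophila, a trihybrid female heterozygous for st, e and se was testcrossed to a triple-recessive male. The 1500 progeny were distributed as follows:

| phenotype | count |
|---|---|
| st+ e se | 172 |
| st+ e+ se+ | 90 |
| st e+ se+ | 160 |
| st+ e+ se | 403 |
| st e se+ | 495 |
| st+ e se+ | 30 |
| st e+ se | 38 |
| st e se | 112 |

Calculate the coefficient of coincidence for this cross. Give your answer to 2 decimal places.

0.94

The two most frequent reciprocal classes, st e se+ and st+ e+ se, are the parental types, so the F1 was st e se+ / st+ e+ se.
The two rarest classes, st+ e se+ and st e+ se, are the double crossovers. Comparing them with the parentals, only the st allele has switched, so st is the middle locus and the order is se – st – e.
se–st: (202 + 68)/1500 = 0.1800; st–e: (332 + 68)/1500 = 0.2667.
Expected DCO frequency = 0.1800 × 0.2667 ≈ 0.04801; observed = 68/1500 ≈ 0.04533.
Coefficient of coincidence = 0.04533/0.04801 ≈ 0.94.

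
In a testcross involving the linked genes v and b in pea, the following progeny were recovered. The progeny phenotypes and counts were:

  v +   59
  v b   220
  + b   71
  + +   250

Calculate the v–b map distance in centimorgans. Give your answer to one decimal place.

The two most frequent classes, + + (250) and v b (220), are the parental types, so the F1 was + + / v b.
The recombinant classes are + b and v +: 71 + 59 = 130.
Recombination frequency = 130/600 = 0.2167 ≈ 21.7%, i.e. 21.7 centimorgans.

21.7 centimorgans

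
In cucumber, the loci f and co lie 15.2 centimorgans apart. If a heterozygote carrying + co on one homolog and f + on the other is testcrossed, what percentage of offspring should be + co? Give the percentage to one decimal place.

A map distance of 15.2 centimorgans corresponds to a recombination frequency of 0.152.
The F1 is + co / f +, so + co is a parental gamete class with expected frequency (1 − r)/2 = 0.848/2 = 0.4240.
That is 0.4240 = 42.4% of the progeny.

42.4%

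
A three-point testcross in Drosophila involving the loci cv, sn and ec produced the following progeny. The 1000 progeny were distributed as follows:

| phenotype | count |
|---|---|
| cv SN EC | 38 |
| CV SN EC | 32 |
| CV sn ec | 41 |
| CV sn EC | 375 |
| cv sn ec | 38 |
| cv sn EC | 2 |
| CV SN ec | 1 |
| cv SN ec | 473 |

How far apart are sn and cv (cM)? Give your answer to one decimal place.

7.3 cM

The two most frequent reciprocal classes, CV sn EC and cv SN ec, are the parental types, so the F1 was CV sn EC / cv SN ec.
The two rarest classes, cv sn EC and CV SN ec, are the double crossovers. Comparing them with the parentals, only the cv allele has switched, so cv is the middle locus and the order is sn – cv – ec.
Crossovers in the sn–cv interval produce the single-crossover classes CV SN EC and cv sn ec (32 + 38 = 70) plus the double crossovers (3).
RF(sn–cv) = (70 + 3) / 1000 = 73/1000 = 0.0730 → 7.3 cM.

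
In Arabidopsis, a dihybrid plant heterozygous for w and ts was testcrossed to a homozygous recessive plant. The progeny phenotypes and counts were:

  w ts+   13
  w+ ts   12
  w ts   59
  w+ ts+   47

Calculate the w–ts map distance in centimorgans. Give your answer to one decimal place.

The two most frequent classes, w+ ts+ (47) and w ts (59), are the parental types, so the F1 was w+ ts+ / w ts.
The recombinant classes are w+ ts and w ts+: 12 + 13 = 25.
Recombination frequency = 25/131 = 0.1908 ≈ 19.1%, i.e. 19.1 centimorgans.

19.1 centimorgans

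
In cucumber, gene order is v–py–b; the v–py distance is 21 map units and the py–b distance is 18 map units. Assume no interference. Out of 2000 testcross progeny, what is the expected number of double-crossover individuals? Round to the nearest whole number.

Map distances give recombination frequencies of 0.210 and 0.180 for the two intervals.
With no interference, expected double-crossover frequency = 0.210 × 0.180 = 0.03780.
Expected number = 0.03780 × 2000 = 75.60 ≈ 76.

76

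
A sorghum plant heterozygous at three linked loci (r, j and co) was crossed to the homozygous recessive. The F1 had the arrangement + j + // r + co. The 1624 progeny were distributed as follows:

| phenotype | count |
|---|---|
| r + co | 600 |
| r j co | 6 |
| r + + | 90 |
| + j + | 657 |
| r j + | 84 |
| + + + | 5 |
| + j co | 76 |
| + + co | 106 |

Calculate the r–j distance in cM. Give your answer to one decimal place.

The two rarest classes, + + + and r j co, are the double crossovers. Comparing them with the parentals, only the j allele has switched, so j is the middle locus and the order is co – j – r.
Crossovers in the j–r interval produce the single-crossover classes r j + and + + co (84 + 106 = 190) plus the double crossovers (11).
RF(j–r) = (190 + 11) / 1624 = 201/1624 = 0.1238 → 12.4 cM.

12.4 cM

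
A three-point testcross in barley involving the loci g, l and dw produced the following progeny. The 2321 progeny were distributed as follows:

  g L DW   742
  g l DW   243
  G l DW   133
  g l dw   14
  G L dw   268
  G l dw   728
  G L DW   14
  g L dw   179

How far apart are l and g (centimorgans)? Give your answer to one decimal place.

The two most frequent reciprocal classes, G l dw and g L DW, are the parental types, so the F1 was G l dw / g L DW.
The two rarest classes, g l dw and G L DW, are the double crossovers. Comparing them with the parentals, only the g allele has switched, so g is the middle locus and the order is dw – g – l.
Crossovers in the g–l interval produce the single-crossover classes G L dw and g l DW (268 + 243 = 511) plus the double crossovers (28).
RF(g–l) = (511 + 28) / 2321 = 539/2321 = 0.2322 → 23.2 centimorgans.

23.2 centimorgans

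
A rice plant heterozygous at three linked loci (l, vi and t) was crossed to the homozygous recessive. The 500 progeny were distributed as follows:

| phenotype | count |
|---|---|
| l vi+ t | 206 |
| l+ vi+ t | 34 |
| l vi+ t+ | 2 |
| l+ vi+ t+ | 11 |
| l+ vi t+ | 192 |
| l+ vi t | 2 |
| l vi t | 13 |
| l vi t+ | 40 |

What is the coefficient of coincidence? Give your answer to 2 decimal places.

0.92

The two most frequent reciprocal classes, l+ vi t+ and l vi+ t, are the parental types, so the F1 was l+ vi t+ / l vi+ t.
The two rarest classes, l+ vi t and l vi+ t+, are the double crossovers. Comparing them with the parentals, only the t allele has switched, so t is the middle locus and the order is l – t – vi.
l–t: (74 + 4)/500 = 0.1560; t–vi: (24 + 4)/500 = 0.0560.
Expected DCO frequency = 0.1560 × 0.0560 ≈ 0.00874; observed = 4/500 ≈ 0.00800.
Coefficient of coincidence = 0.00800/0.00874 ≈ 0.92.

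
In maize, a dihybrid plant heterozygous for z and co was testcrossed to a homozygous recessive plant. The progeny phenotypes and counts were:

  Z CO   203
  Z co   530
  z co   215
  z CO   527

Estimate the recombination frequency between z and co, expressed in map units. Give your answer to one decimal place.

28.3 map units

The two most frequent classes, Z co (530) and z CO (527), are the parental types, so the F1 was Z co / z CO.
The recombinant classes are Z CO and z co: 203 + 215 = 418.
Recombination frequency = 418/1475 = 0.2834 ≈ 28.3%, i.e. 28.3 map units.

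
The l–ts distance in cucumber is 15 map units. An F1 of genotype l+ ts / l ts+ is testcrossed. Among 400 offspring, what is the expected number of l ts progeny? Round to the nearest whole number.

A map distance of 15 map units corresponds to a recombination frequency of 0.150.
The F1 is l+ ts / l ts+, so l ts is a recombinant gamete class with expected frequency r/2 = 0.150/2 = 0.0750.
Expected number = 0.0750 × 400 = 30.00 ≈ 30.

30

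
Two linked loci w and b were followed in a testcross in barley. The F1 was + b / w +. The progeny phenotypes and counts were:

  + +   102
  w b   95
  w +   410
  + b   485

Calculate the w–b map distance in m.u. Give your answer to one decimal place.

18.0 m.u.

The recombinant classes are + + and w b: 102 + 95 = 197.
Recombination frequency = 197/1092 = 0.1804 ≈ 18.0%, i.e. 18.0 m.u.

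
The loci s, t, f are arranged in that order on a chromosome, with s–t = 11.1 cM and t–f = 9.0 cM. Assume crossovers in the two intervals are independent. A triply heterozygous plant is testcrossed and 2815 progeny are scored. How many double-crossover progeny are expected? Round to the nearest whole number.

Map distances give recombination frequencies of 0.111 and 0.090 for the two intervals.
With no interference, expected double-crossover frequency = 0.111 × 0.090 = 0.00999.
Expected number = 0.00999 × 2815 = 28.12 ≈ 28.

28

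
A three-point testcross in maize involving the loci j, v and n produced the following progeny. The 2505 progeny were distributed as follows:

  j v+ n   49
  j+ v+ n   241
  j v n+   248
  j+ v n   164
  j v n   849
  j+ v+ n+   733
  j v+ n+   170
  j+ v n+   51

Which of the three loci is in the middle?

v

The two most frequent reciprocal classes, j+ v+ n+ and j v n, are the parental types, so the F1 was j+ v+ n+ / j v n.
The two rarest classes, j+ v n+ and j v+ n, are the double crossovers. Comparing them with the parentals, only the v allele has switched, so v is the middle locus and the order is j – v – n.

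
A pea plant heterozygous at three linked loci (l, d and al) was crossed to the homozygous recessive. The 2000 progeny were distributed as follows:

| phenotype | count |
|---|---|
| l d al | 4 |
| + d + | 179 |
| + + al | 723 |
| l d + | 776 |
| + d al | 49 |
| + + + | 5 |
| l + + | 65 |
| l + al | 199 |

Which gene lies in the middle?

The two most frequent reciprocal classes, + + al and l d +, are the parental types, so the F1 was + + al / l d +.
The two rarest classes, + + + and l d al, are the double crossovers. Comparing them with the parentals, only the al allele has switched, so al is the middle locus and the order is d – al – l.

al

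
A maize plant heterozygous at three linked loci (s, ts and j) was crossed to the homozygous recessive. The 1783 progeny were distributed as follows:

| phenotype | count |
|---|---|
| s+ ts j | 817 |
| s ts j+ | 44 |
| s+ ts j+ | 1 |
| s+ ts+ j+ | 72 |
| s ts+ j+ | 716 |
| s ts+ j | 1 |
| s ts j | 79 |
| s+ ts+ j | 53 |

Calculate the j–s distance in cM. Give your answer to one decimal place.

The two most frequent reciprocal classes, s ts+ j+ and s+ ts j, are the parental types, so the F1 was s ts+ j+ / s+ ts j.
The two rarest classes, s ts+ j and s+ ts j+, are the double crossovers. Comparing them with the parentals, only the j allele has switched, so j is the middle locus and the order is s – j – ts.
Crossovers in the s–j interval produce the single-crossover classes s+ ts+ j+ and s ts j (72 + 79 = 151) plus the double crossovers (2).
RF(s–j) = (151 + 2) / 1783 = 153/1783 = 0.0858 → 8.6 cM.

8.6 cM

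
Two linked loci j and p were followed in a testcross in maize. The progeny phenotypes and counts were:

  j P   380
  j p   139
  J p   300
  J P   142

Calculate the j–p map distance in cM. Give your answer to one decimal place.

29.2 cM

The two most frequent classes, J p (300) and j P (380), are the parental types, so the F1 was J p / j P.
The recombinant classes are J P and j p: 142 + 139 = 281.
Recombination frequency = 281/961 = 0.2924 ≈ 29.2%, i.e. 29.2 cM.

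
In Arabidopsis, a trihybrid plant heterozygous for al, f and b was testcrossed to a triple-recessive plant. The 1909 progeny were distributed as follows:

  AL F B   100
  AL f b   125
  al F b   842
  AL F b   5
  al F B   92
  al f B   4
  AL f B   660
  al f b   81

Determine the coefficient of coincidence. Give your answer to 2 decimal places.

0.40

The two most frequent reciprocal classes, AL f B and al F b, are the parental types, so the F1 was AL f B / al F b.
The two rarest classes, al f B and AL F b, are the double crossovers. Comparing them with the parentals, only the al allele has switched, so al is the middle locus and the order is f – al – b.
f–al: (181 + 9)/1909 = 0.0995; al–b: (217 + 9)/1909 = 0.1184.
Expected DCO frequency = 0.0995 × 0.1184 ≈ 0.01178; observed = 9/1909 ≈ 0.00471.
Coefficient of coincidence = 0.00471/0.01178 ≈ 0.40.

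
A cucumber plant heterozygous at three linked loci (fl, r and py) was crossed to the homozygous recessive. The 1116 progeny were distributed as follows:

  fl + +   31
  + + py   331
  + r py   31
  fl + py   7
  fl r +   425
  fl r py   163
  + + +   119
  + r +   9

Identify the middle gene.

The two most frequent reciprocal classes, fl r + and + + py, are the parental types, so the F1 was fl r + / + + py.
The two rarest classes, + r + and fl + py, are the double crossovers. Comparing them with the parentals, only the fl allele has switched, so fl is the middle locus and the order is r – fl – py.

fl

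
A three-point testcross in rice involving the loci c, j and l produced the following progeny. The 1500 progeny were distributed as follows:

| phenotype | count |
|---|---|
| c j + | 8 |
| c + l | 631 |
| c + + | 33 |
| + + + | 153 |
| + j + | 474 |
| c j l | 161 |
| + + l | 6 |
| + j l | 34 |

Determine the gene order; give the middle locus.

c

The two most frequent reciprocal classes, c + l and + j +, are the parental types, so the F1 was c + l / + j +.
The two rarest classes, + + l and c j +, are the double crossovers. Comparing them with the parentals, only the c allele has switched, so c is the middle locus and the order is l – c – j.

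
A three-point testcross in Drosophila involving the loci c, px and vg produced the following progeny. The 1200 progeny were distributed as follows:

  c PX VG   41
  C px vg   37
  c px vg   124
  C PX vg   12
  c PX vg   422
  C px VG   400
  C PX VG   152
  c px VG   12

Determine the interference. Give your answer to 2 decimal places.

0.06

The two most frequent reciprocal classes, c PX vg and C px VG, are the parental types, so the F1 was c PX vg / C px VG.
The two rarest classes, C PX vg and c px VG, are the double crossovers. Comparing them with the parentals, only the c allele has switched, so c is the middle locus and the order is vg – c – px.
vg–c: (78 + 24)/1200 = 0.0850; c–px: (276 + 24)/1200 = 0.2500.
Expected DCO frequency = 0.0850 × 0.2500 ≈ 0.02125; observed = 24/1200 ≈ 0.02000.
Coefficient of coincidence = 0.02000/0.02125 ≈ 0.94; interference = 1 − 0.94 = 0.06.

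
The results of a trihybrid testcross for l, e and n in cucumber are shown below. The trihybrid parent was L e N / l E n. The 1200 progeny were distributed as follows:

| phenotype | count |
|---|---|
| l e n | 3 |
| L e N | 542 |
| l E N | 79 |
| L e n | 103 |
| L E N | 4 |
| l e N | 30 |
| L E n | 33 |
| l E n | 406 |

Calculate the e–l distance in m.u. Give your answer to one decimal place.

The two rarest classes, L E N and l e n, are the double crossovers. Comparing them with the parentals, only the e allele has switched, so e is the middle locus and the order is n – e – l.
Crossovers in the e–l interval produce the single-crossover classes l e N and L E n (30 + 33 = 63) plus the double crossovers (7).
RF(e–l) = (63 + 7) / 1200 = 70/1200 = 0.0583 → 5.8 m.u.

5.8 m.u.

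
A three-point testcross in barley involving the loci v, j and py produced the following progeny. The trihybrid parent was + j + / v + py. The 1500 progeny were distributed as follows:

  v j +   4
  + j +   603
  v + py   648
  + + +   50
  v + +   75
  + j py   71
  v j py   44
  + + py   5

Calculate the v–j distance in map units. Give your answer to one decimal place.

6.9 map units

The two rarest classes, v j + and + + py, are the double crossovers. Comparing them with the parentals, only the v allele has switched, so v is the middle locus and the order is j – v – py.
Crossovers in the j–v interval produce the single-crossover classes + + + and v j py (50 + 44 = 94) plus the double crossovers (9).
RF(j–v) = (94 + 9) / 1500 = 103/1500 = 0.0687 → 6.9 map units.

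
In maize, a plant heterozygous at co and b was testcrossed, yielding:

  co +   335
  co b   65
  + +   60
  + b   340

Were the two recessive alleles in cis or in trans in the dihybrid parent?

trans

The two most frequent classes are + b (340) and co + (335); these are the parental (non-recombinant) types.
So the F1 carried + b on one chromosome and co + on the other — the recessive alleles are on opposite chromosomes (trans / repulsion).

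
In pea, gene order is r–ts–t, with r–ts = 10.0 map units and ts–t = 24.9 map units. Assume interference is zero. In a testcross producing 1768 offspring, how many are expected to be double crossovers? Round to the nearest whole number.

44

Map distances give recombination frequencies of 0.100 and 0.249 for the two intervals.
With no interference, expected double-crossover frequency = 0.100 × 0.249 = 0.02490.
Expected number = 0.02490 × 1768 = 44.02 ≈ 44.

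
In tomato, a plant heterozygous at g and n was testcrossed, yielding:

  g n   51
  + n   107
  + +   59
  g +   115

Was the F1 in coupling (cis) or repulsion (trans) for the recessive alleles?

The two most frequent classes are + n (107) and g + (115); these are the parental (non-recombinant) types.
So the F1 carried + n on one chromosome and g + on the other — the recessive alleles are on opposite chromosomes (trans / repulsion).

trans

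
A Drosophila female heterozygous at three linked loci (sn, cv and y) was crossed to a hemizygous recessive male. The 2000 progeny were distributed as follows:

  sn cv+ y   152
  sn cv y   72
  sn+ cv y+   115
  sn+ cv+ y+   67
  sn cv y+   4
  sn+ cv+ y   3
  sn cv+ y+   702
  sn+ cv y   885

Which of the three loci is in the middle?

cv

The two most frequent reciprocal classes, sn cv+ y+ and sn+ cv y, are the parental types, so the F1 was sn cv+ y+ / sn+ cv y.
The two rarest classes, sn cv y+ and sn+ cv+ y, are the double crossovers. Comparing them with the parentals, only the cv allele has switched, so cv is the middle locus and the order is y – cv – sn.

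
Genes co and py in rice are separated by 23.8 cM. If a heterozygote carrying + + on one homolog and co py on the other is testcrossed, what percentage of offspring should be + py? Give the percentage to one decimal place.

11.9%

A map distance of 23.8 cM corresponds to a recombination frequency of 0.238.
The F1 is + + / co py, so + py is a recombinant gamete class with expected frequency r/2 = 0.238/2 = 0.1190.
That is 0.1190 = 11.9% of the progeny.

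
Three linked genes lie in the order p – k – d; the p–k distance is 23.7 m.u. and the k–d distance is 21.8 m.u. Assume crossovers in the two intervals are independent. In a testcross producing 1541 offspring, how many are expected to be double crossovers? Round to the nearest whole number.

80

Map distances give recombination frequencies of 0.237 and 0.218 for the two intervals.
With no interference, expected double-crossover frequency = 0.237 × 0.218 = 0.05167.
Expected number = 0.05167 × 1541 = 79.62 ≈ 80.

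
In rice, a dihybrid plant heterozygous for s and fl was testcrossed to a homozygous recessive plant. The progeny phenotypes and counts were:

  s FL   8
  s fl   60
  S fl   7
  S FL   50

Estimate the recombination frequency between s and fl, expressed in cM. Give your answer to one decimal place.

12.0 cM

The two most frequent classes, S FL (50) and s fl (60), are the parental types, so the F1 was S FL / s fl.
The recombinant classes are S fl and s FL: 7 + 8 = 15.
Recombination frequency = 15/125 = 0.1200 ≈ 12.0%, i.e. 12.0 cM.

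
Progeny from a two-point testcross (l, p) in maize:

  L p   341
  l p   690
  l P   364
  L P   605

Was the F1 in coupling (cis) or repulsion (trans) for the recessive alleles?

The two most frequent classes are L P (605) and l p (690); these are the parental (non-recombinant) types.
So the F1 carried L P on one chromosome and l p on the other — the recessive alleles are on the same chromosome (cis / coupling).

cis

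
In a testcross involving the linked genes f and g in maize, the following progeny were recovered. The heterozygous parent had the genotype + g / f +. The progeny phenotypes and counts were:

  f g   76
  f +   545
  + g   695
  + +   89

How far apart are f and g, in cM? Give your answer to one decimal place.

11.7 cM

The recombinant classes are + + and f g: 89 + 76 = 165.
Recombination frequency = 165/1405 = 0.1174 ≈ 11.7%, i.e. 11.7 cM.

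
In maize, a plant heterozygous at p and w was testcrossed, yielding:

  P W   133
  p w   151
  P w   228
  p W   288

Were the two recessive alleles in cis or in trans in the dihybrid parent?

trans

The two most frequent classes are P w (228) and p W (288); these are the parental (non-recombinant) types.
So the F1 carried P w on one chromosome and p W on the other — the recessive alleles are on opposite chromosomes (trans / repulsion).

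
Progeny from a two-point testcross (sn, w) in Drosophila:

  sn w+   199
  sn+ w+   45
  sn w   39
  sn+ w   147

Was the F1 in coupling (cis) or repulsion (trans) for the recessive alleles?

The two most frequent classes are sn+ w (147) and sn w+ (199); these are the parental (non-recombinant) types.
So the F1 carried sn+ w on one chromosome and sn w+ on the other — the recessive alleles are on opposite chromosomes (trans / repulsion).

trans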